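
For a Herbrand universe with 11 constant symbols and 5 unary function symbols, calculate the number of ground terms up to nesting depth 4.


Herbrand terms by depth:
Depth 0: 11 constants
Depth 1: 55 new terms (running total: 66)
Depth 2: 275 new terms (running total: 341)
Depth 3: 1375 new terms (running total: 1716)
Depth 4: 6875 new terms (running total: 8591)
Total distinct ground terms = 8591

8591


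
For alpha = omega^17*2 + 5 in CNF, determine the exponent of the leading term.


CNF: omega^17*2 + 5
The leading term is omega^17*2, which has exponent 17.

17


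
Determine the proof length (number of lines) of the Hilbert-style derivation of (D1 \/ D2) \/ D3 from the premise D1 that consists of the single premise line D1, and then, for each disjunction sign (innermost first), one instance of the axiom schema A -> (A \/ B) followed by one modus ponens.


Building the left-nested 3-ary disjunction from D1:
- 1 premise line (D1)
- 3 disjuncts means 2 disjunction signs; each needs 1 axiom instance + 1 MP = 2 lines: 2 * 2 = 4
Total = 1 + 4 = 5 lines.

5


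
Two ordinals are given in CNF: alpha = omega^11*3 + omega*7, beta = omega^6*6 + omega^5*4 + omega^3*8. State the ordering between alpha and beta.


Compare term by term from highest exponent:
alpha = omega^11*3 + omega*7
beta = omega^6*6 + omega^5*4 + omega^3*8
Term 1: alpha has omega^11*3, beta has omega^6*6
Term 2: alpha has omega^1*7, beta has omega^5*4
Term 3: alpha has omega^0*0, beta has omega^3*8
Result: alpha > beta

alpha > beta


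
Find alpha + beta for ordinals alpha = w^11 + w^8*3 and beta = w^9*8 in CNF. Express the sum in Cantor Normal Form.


Ordinal addition (w^11 + w^8*3) + w^9*8:
alpha's leading term has exponent 11 > beta's exponent 9, so it survives.
alpha's tail term has exponent 8 < beta's exponent 9, so it is absorbed by beta.
In ordinal addition, any term followed by a strictly larger-exponent term is absorbed.
Result = w^11 + w^9*8

w^11 + w^9*8


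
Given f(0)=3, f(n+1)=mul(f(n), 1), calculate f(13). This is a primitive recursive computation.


f(0) = 3
f(1) = mul(f(0), 1) = mul(3, 1) = 3
f(2) = mul(f(1), 1) = mul(3, 1) = 3
f(3) = mul(f(2), 1) = mul(3, 1) = 3
f(4) = mul(f(3), 1) = mul(3, 1) = 3
f(5) = mul(f(4), 1) = mul(3, 1) = 3
f(6) = mul(f(5), 1) = mul(3, 1) = 3
f(7) = mul(f(6), 1) = mul(3, 1) = 3
f(8) = mul(f(7), 1) = mul(3, 1) = 3
f(9) = mul(f(8), 1) = mul(3, 1) = 3
f(10) = mul(f(9), 1) = mul(3, 1) = 3
f(11) = mul(f(10), 1) = mul(3, 1) = 3
f(12) = mul(f(11), 1) = mul(3, 1) = 3
f(13) = mul(f(12), 1) = mul(3, 1) = 3


3


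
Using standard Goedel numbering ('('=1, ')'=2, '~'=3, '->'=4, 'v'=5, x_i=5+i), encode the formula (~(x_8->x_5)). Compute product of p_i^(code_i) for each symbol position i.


Formula: (~(x_8->x_5))
Symbol codes: [1, 3, 1, 13, 4, 10, 2, 2]
Primes: [2, 3, 5, 7, 11, 13, 17, 19]
p_1^1 = 2^1 = 2
p_2^3 = 3^3 = 27
p_3^1 = 5^1 = 5
p_4^13 = 7^13 = 96889010407
p_5^4 = 11^4 = 14641
p_6^10 = 13^10 = 137858491849
p_7^2 = 17^2 = 289
p_8^2 = 19^2 = 361
Product = 5508680606680509706440009023296290

5508680606680509706440009023296290


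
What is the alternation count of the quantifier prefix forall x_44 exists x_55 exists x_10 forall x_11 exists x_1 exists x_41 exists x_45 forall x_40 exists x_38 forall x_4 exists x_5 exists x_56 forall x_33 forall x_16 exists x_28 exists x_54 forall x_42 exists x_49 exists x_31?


Walk the prefix and count type changes:
  position 1: forall -> exists <-- alternation
  position 2: exists -> exists
  position 3: exists -> forall <-- alternation
  position 4: forall -> exists <-- alternation
  position 5: exists -> exists
  position 6: exists -> exists
  position 7: exists -> forall <-- alternation
  position 8: forall -> exists <-- alternation
  position 9: exists -> forall <-- alternation
  position 10: forall -> exists <-- alternation
  position 11: exists -> exists
  position 12: exists -> forall <-- alternation
  position 13: forall -> forall
  position 14: forall -> exists <-- alternation
  position 15: exists -> exists
  position 16: exists -> forall <-- alternation
  position 17: forall -> exists <-- alternation
  position 18: exists -> exists
Total alternations = 11

11


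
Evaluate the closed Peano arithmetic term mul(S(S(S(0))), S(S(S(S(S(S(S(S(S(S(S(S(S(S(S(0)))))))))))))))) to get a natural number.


mul(S^3(0), S^15(0)):
S^3(0) = 3
S^15(0) = 15
3 * 15 = 45

45


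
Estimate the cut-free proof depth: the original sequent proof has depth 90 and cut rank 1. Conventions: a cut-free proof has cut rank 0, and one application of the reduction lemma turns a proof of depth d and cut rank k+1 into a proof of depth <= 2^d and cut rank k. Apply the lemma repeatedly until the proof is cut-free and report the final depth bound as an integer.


Each rank reduction sends depth d to at most 2^d; cut rank r needs r reductions.
2_0(90) = 90
2_1(90) = 2^90 = 1237940039285380274899124224
Cut-free depth bound = 1237940039285380274899124224

1237940039285380274899124224


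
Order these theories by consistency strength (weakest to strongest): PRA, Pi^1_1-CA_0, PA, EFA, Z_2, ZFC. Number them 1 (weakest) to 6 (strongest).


Ordering by consistency strength:
1. EFA
2. PRA
3. PA
4. Pi^1_1-CA_0
5. Z_2
6. ZFC


PRA=2, Pi^1_1-CA_0=4, PA=3, EFA=1, Z_2=5, ZFC=6


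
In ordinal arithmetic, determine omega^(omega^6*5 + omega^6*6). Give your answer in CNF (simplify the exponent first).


omega^(omega^6*5 + omega^6*6):
Both terms of the exponent have the same exponent 6, so they merge: omega^6*5 + omega^6*6 = omega^6*(5+6) = omega^6*11.
omega raised to a CNF ordinal is a single CNF term: Result = omega^(omega^6*11)

omega^(omega^6*11)


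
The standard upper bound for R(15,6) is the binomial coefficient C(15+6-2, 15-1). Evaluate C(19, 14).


R(15,6) <= C(15+6-2, 15-1) = C(19, 14)
C(19, 14) = 19! / (14! * 5!)
= 11628

11628


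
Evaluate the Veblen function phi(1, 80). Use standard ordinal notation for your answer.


phi(1, 80):
phi(1, beta) = epsilon_beta (the beta-th epsilon number).
phi(1, 80) = epsilon_80

epsilon_80


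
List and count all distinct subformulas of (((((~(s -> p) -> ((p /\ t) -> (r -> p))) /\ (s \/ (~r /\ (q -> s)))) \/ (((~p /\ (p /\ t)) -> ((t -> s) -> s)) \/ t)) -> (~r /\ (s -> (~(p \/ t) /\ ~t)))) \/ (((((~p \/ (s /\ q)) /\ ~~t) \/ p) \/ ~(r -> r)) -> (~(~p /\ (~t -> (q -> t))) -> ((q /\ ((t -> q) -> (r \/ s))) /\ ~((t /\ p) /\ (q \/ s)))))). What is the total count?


Formula: (((((~(s -> p) -> ((p /\ t) -> (r -> p))) /\ (s \/ (~r /\ (q -> s)))) \/ (((~p /\ (p /\ t)) -> ((t -> s) -> s)) \/ t)) -> (~r /\ (s -> (~(p \/ t) /\ ~t)))) \/ (((((~p \/ (s /\ q)) /\ ~~t) \/ p) \/ ~(r -> r)) -> (~(~p /\ (~t -> (q -> t))) -> ((q /\ ((t -> q) -> (r \/ s))) /\ ~((t /\ p) /\ (q \/ s))))))
Subformulas found:
  1. r
  2. p
  3. q
  4. s
  5. t
  6. ~t
  7. ~p
  8. ~r
  9. ~~t
  10. (t -> q)
  11. (r \/ s)
  12. (r -> p)
  13. (t -> s)
  14. (s -> p)
  15. (r -> r)
  16. (q -> t)
  17. (q \/ s)
  18. (p /\ t)
  19. (q -> s)
  20. (s /\ q)
  21. (p \/ t)
  22. (t /\ p)
  23. ~(s -> p)
  24. ~(r -> r)
  25. ~(p \/ t)
  26. ((t -> s) -> s)
  27. (~p \/ (s /\ q))
  28. (~r /\ (q -> s))
  29. (~p /\ (p /\ t))
  30. (~t -> (q -> t))
  31. (~(p \/ t) /\ ~t)
  32. ((t -> q) -> (r \/ s))
  33. ((p /\ t) -> (r -> p))
  34. ((t /\ p) /\ (q \/ s))
  35. (s \/ (~r /\ (q -> s)))
  36. ~((t /\ p) /\ (q \/ s))
  37. (s -> (~(p \/ t) /\ ~t))
  38. (~p /\ (~t -> (q -> t)))
  39. ((~p \/ (s /\ q)) /\ ~~t)
  40. ~(~p /\ (~t -> (q -> t)))
  41. (q /\ ((t -> q) -> (r \/ s)))
  42. (((~p \/ (s /\ q)) /\ ~~t) \/ p)
  43. (~r /\ (s -> (~(p \/ t) /\ ~t)))
  44. (~(s -> p) -> ((p /\ t) -> (r -> p)))
  45. ((~p /\ (p /\ t)) -> ((t -> s) -> s))
  46. (((~p /\ (p /\ t)) -> ((t -> s) -> s)) \/ t)
  47. ((((~p \/ (s /\ q)) /\ ~~t) \/ p) \/ ~(r -> r))
  48. ((q /\ ((t -> q) -> (r \/ s))) /\ ~((t /\ p) /\ (q \/ s)))
  49. ((~(s -> p) -> ((p /\ t) -> (r -> p))) /\ (s \/ (~r /\ (q -> s))))
  50. (~(~p /\ (~t -> (q -> t))) -> ((q /\ ((t -> q) -> (r \/ s))) /\ ~((t /\ p) /\ (q \/ s))))
  51. (((~(s -> p) -> ((p /\ t) -> (r -> p))) /\ (s \/ (~r /\ (q -> s)))) \/ (((~p /\ (p /\ t)) -> ((t -> s) -> s)) \/ t))
  52. (((((~p \/ (s /\ q)) /\ ~~t) \/ p) \/ ~(r -> r)) -> (~(~p /\ (~t -> (q -> t))) -> ((q /\ ((t -> q) -> (r \/ s))) /\ ~((t /\ p) /\ (q \/ s)))))
  53. ((((~(s -> p) -> ((p /\ t) -> (r -> p))) /\ (s \/ (~r /\ (q -> s)))) \/ (((~p /\ (p /\ t)) -> ((t -> s) -> s)) \/ t)) -> (~r /\ (s -> (~(p \/ t) /\ ~t))))
  54. (((((~(s -> p) -> ((p /\ t) -> (r -> p))) /\ (s \/ (~r /\ (q -> s)))) \/ (((~p /\ (p /\ t)) -> ((t -> s) -> s)) \/ t)) -> (~r /\ (s -> (~(p \/ t) /\ ~t)))) \/ (((((~p \/ (s /\ q)) /\ ~~t) \/ p) \/ ~(r -> r)) -> (~(~p /\ (~t -> (q -> t))) -> ((q /\ ((t -> q) -> (r \/ s))) /\ ~((t /\ p) /\ (q \/ s))))))
Total distinct subformulas = 54

54


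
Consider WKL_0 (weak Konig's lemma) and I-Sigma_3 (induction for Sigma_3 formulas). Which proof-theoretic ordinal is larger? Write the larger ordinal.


Proof-theoretic ordinal of WKL_0 (weak Konig's lemma): omega^omega
Proof-theoretic ordinal of I-Sigma_3 (induction for Sigma_3 formulas): omega^(omega^(omega^omega))
Comparing: omega^omega < omega^(omega^(omega^omega)).
The larger ordinal is omega^(omega^(omega^omega)) (from I-Sigma_3 (induction for Sigma_3 formulas)).

omega^(omega^(omega^omega))


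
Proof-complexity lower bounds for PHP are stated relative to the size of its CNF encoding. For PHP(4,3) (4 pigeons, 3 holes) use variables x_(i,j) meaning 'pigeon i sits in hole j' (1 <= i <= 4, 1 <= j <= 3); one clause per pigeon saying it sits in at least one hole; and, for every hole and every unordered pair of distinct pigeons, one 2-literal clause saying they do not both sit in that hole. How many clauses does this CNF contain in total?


PHP(4,3): 4 pigeons, 3 holes, 4*3 = 12 variables.
- pigeon clauses: one per pigeon -> 4 clauses
- hole clauses: 3 holes * C(4,2) = 3 * 6 -> 18 clauses
Total clauses = 4 + 18 = 22

22


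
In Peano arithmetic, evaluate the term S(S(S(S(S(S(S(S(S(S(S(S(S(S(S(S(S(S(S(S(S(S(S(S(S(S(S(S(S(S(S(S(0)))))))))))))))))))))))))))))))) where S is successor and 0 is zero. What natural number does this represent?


Counting successors applied to 0:
32 applications of S to 0 = 32

32


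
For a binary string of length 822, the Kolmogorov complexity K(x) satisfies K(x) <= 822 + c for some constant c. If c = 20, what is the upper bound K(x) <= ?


K(x) <= |x| + c = 822 + 20 = 842

842


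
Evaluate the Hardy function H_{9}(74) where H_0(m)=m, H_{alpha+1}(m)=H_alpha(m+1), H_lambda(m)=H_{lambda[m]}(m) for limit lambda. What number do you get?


H_9(74):
For finite ordinals k, H_k(n) = n + k (each successor step adds 1).
H_9(74) = 74 + 9 = 83

83


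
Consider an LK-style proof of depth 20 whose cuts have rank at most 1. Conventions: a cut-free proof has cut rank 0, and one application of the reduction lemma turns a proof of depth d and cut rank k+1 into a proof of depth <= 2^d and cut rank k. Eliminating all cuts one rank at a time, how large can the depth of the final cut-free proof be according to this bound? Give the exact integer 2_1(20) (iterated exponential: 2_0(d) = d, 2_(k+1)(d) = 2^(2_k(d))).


Each rank reduction sends depth d to at most 2^d; cut rank r needs r reductions.
2_0(20) = 20
2_1(20) = 2^20 = 1048576
Cut-free depth bound = 1048576

1048576


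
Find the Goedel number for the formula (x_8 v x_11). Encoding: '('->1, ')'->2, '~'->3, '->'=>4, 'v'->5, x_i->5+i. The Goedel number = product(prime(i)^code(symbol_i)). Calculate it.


Formula: (x_8 v x_11)
Symbol codes: [1, 13, 5, 16, 2]
Primes: [2, 3, 5, 7, 11]
p_1^1 = 2^1 = 2
p_2^13 = 3^13 = 1594323
p_3^5 = 5^5 = 3125
p_4^16 = 7^16 = 33232930569601
p_5^2 = 11^2 = 121
Product = 40069169333166718686768750

40069169333166718686768750


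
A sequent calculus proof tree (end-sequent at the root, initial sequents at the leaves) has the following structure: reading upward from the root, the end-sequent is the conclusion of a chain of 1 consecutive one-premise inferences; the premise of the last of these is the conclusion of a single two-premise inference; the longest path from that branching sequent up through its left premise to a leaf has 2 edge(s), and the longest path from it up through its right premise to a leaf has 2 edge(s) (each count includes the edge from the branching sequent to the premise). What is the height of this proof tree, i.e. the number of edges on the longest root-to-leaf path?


Longest path through the left premise: 2 edges (measured from the branching sequent)
Longest path through the right premise: 2 edges
Height of the subtree rooted at the branching sequent: max(2, 2) = 2
The branching sequent sits 1 edges above the root (the chain of one-premise inferences), so height = 2 + 1 = 3

3


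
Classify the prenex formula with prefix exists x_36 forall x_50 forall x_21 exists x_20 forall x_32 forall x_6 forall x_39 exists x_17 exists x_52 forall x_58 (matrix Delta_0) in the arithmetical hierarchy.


Leading quantifier is exists, so the class is Sigma.
Number of quantifier blocks = alternations + 1 = 5 + 1 = 6.
Classification: Sigma_6

Sigma_6


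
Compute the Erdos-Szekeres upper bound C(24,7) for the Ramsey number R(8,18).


R(8,18) <= C(8+18-2, 8-1) = C(24, 7)
C(24, 7) = 24! / (7! * 17!)
= 346104

346104


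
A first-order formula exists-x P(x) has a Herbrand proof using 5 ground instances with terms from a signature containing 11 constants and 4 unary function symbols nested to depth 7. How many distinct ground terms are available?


Herbrand terms by depth:
Depth 0: 11 constants
Depth 1: 44 new terms (running total: 55)
Depth 2: 176 new terms (running total: 231)
Depth 3: 704 new terms (running total: 935)
Depth 4: 2816 new terms (running total: 3751)
Depth 5: 11264 new terms (running total: 15015)
Depth 6: 45056 new terms (running total: 60071)
Depth 7: 180224 new terms (running total: 240295)
Total distinct ground terms = 240295

240295


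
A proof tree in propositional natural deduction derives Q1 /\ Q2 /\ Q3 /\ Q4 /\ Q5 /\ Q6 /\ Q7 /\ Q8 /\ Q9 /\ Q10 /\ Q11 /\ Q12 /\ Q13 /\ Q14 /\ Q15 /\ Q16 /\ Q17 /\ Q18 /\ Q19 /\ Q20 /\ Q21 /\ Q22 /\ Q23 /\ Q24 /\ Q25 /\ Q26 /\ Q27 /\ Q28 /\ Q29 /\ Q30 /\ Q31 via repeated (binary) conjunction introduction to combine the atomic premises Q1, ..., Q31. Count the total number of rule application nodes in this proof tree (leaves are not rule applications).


The target conjunction has 31 conjuncts, i.e. 30 binary /\ connectives.
Each conjunction-intro joins two pieces, so 31 atoms require 31-1 = 30 applications.
Total inference nodes = 30

30


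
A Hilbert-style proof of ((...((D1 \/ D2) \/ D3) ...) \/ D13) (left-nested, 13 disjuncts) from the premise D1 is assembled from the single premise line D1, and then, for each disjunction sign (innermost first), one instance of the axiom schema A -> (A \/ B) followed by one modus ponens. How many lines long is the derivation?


Building the left-nested 13-ary disjunction from D1:
- 1 premise line (D1)
- 13 disjuncts means 12 disjunction signs; each needs 1 axiom instance + 1 MP = 2 lines: 2 * 12 = 24
Total = 1 + 24 = 25 lines.

25


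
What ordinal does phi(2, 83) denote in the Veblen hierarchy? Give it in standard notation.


phi(2, 83):
phi(2, beta) = zeta_beta (the beta-th zeta number, fixed point of epsilon).
phi(2, 83) = zeta_83

zeta_83


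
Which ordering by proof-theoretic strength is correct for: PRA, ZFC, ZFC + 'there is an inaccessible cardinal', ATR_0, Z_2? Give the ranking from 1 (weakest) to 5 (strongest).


Ordering by consistency strength:
1. PRA
2. ATR_0
3. Z_2
4. ZFC
5. ZFC + 'there is an inaccessible cardinal'


PRA=1, ZFC=4, ZFC + 'there is an inaccessible cardinal'=5, ATR_0=2, Z_2=3


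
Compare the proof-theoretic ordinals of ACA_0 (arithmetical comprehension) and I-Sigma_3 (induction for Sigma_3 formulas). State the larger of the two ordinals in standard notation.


Proof-theoretic ordinal of ACA_0 (arithmetical comprehension): epsilon_0
Proof-theoretic ordinal of I-Sigma_3 (induction for Sigma_3 formulas): omega^(omega^(omega^omega))
Comparing: omega^(omega^(omega^omega)) < epsilon_0.
The larger ordinal is epsilon_0 (from ACA_0 (arithmetical comprehension)).

epsilon_0


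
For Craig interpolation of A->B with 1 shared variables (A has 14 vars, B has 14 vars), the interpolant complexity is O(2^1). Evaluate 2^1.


Shared atoms = 1
Craig interpolant size bound = 2^1
= 2

2


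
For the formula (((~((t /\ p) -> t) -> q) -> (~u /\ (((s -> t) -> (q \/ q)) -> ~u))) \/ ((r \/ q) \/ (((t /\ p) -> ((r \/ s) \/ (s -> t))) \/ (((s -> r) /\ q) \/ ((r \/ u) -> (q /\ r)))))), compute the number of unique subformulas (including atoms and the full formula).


Formula: (((~((t /\ p) -> t) -> q) -> (~u /\ (((s -> t) -> (q \/ q)) -> ~u))) \/ ((r \/ q) \/ (((t /\ p) -> ((r \/ s) \/ (s -> t))) \/ (((s -> r) /\ q) \/ ((r \/ u) -> (q /\ r))))))
Subformulas found:
  1. r
  2. q
  3. u
  4. s
  5. t
  6. p
  7. ~u
  8. (s -> r)
  9. (r \/ s)
  10. (q /\ r)
  11. (s -> t)
  12. (r \/ u)
  13. (r \/ q)
  14. (q \/ q)
  15. (t /\ p)
  16. ((t /\ p) -> t)
  17. ((s -> r) /\ q)
  18. ~((t /\ p) -> t)
  19. ((s -> t) -> (q \/ q))
  20. ((r \/ u) -> (q /\ r))
  21. ((r \/ s) \/ (s -> t))
  22. (~((t /\ p) -> t) -> q)
  23. (((s -> t) -> (q \/ q)) -> ~u)
  24. ((t /\ p) -> ((r \/ s) \/ (s -> t)))
  25. (~u /\ (((s -> t) -> (q \/ q)) -> ~u))
  26. (((s -> r) /\ q) \/ ((r \/ u) -> (q /\ r)))
  27. ((~((t /\ p) -> t) -> q) -> (~u /\ (((s -> t) -> (q \/ q)) -> ~u)))
  28. (((t /\ p) -> ((r \/ s) \/ (s -> t))) \/ (((s -> r) /\ q) \/ ((r \/ u) -> (q /\ r))))
  29. ((r \/ q) \/ (((t /\ p) -> ((r \/ s) \/ (s -> t))) \/ (((s -> r) /\ q) \/ ((r \/ u) -> (q /\ r)))))
  30. (((~((t /\ p) -> t) -> q) -> (~u /\ (((s -> t) -> (q \/ q)) -> ~u))) \/ ((r \/ q) \/ (((t /\ p) -> ((r \/ s) \/ (s -> t))) \/ (((s -> r) /\ q) \/ ((r \/ u) -> (q /\ r))))))
Total distinct subformulas = 30

30


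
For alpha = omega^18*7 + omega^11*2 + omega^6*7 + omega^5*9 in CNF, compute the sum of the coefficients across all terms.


CNF: omega^18*7 + omega^11*2 + omega^6*7 + omega^5*9
Coefficients: 7 + 2 + 7 + 9 = 25

25


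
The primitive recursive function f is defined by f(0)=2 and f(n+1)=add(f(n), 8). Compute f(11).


f(0) = 2
f(1) = add(f(0), 8) = add(2, 8) = 10
f(2) = add(f(1), 8) = add(10, 8) = 18
f(3) = add(f(2), 8) = add(18, 8) = 26
f(4) = add(f(3), 8) = add(26, 8) = 34
f(5) = add(f(4), 8) = add(34, 8) = 42
f(6) = add(f(5), 8) = add(42, 8) = 50
f(7) = add(f(6), 8) = add(50, 8) = 58
f(8) = add(f(7), 8) = add(58, 8) = 66
f(9) = add(f(8), 8) = add(66, 8) = 74
f(10) = add(f(9), 8) = add(74, 8) = 82
f(11) = add(f(10), 8) = add(82, 8) = 90


90


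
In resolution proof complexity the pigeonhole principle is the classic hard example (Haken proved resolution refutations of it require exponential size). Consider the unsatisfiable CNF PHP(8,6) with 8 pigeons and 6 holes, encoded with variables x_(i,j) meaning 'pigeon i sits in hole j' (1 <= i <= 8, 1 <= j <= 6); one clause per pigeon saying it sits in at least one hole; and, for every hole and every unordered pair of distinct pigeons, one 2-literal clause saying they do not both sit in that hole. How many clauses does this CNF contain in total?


PHP(8,6): 8 pigeons, 6 holes, 8*6 = 48 variables.
- pigeon clauses: one per pigeon -> 8 clauses
- hole clauses: 6 holes * C(8,2) = 6 * 28 -> 168 clauses
Total clauses = 8 + 168 = 176

176


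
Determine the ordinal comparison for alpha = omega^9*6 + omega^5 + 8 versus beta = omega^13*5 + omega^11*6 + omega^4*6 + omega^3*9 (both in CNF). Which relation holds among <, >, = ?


Compare term by term from highest exponent:
alpha = omega^9*6 + omega^5 + 8
beta = omega^13*5 + omega^11*6 + omega^4*6 + omega^3*9
Term 1: alpha has omega^9*6, beta has omega^13*5
Term 2: alpha has omega^5*1, beta has omega^11*6
Term 3: alpha has omega^0*8, beta has omega^4*6
Term 4: alpha has omega^0*0, beta has omega^3*9
Result: alpha < beta

alpha < beta


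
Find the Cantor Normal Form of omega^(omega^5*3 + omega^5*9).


omega^(omega^5*3 + omega^5*9):
Both terms of the exponent have the same exponent 5, so they merge: omega^5*3 + omega^5*9 = omega^5*(3+9) = omega^5*12.
omega raised to a CNF ordinal is a single CNF term: Result = omega^(omega^5*12)

omega^(omega^5*12)


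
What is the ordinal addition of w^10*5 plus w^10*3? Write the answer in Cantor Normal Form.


Ordinal addition w^10*5 + w^10*3:
Both terms have the same exponent 10.
w^e*c + w^e*d = w^e*(c+d).
Result = w^10*(5+3) = w^10*8

w^10*8


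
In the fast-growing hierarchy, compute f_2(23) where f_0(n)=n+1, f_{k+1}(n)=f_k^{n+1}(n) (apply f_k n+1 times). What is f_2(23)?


f_2(23) = f_1^24(23)
f_1(m) = 2m + 1.
Iterating: f_1^k(n) = 2^k*(n+1) - 1.
f_2(23) = 2^24*(23+1) - 1 = 16777216*24 - 1 = 402653183

402653183


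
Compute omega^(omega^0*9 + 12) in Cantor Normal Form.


omega^(omega^0*9 + 12):
omega^0 = 1, so the exponent is 9 + 12 = 21 (finite ordinal addition).
Result = omega^21, already a single CNF term.

omega^21


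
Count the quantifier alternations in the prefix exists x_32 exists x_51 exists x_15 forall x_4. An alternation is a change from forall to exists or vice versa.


Walk the prefix and count type changes:
  position 1: exists -> exists
  position 2: exists -> exists
  position 3: exists -> forall <-- alternation
Total alternations = 1

1


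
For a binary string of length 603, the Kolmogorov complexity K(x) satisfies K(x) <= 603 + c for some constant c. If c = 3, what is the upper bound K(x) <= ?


K(x) <= |x| + c = 603 + 3 = 606

606


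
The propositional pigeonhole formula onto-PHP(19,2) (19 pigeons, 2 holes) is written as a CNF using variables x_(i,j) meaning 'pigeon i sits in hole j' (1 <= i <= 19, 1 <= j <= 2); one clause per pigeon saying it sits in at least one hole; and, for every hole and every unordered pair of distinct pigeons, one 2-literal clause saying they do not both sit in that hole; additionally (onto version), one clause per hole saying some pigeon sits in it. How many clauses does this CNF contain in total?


onto-PHP(19,2): 19 pigeons, 2 holes, 19*2 = 38 variables.
- pigeon clauses: one per pigeon -> 19 clauses
- hole clauses: 2 holes * C(19,2) = 2 * 171 -> 342 clauses
- onto clauses: one per hole -> 2 clauses
Total clauses = 19 + 342 + 2 = 363

363


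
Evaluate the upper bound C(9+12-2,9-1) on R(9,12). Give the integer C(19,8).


R(9,12) <= C(9+12-2, 9-1) = C(19, 8)
C(19, 8) = 19! / (8! * 11!)
= 75582

75582


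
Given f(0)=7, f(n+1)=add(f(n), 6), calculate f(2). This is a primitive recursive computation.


f(0) = 7
f(1) = add(f(0), 6) = add(7, 6) = 13
f(2) = add(f(1), 6) = add(13, 6) = 19


19


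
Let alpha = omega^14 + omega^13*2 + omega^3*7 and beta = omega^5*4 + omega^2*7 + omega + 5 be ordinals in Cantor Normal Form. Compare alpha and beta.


Compare term by term from highest exponent:
alpha = omega^14 + omega^13*2 + omega^3*7
beta = omega^5*4 + omega^2*7 + omega + 5
Term 1: alpha has omega^14*1, beta has omega^5*4
Term 2: alpha has omega^13*2, beta has omega^2*7
Term 3: alpha has omega^3*7, beta has omega^1*1
Term 4: alpha has omega^0*0, beta has omega^0*5
Result: alpha > beta

alpha > beta


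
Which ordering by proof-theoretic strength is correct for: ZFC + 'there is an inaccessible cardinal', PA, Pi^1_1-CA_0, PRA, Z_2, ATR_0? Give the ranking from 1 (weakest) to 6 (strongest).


Ordering by consistency strength:
1. PRA
2. PA
3. ATR_0
4. Pi^1_1-CA_0
5. Z_2
6. ZFC + 'there is an inaccessible cardinal'


ZFC + 'there is an inaccessible cardinal'=6, PA=2, Pi^1_1-CA_0=4, PRA=1, Z_2=5, ATR_0=3


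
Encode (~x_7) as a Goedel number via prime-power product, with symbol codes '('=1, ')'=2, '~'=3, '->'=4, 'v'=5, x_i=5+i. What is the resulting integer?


Formula: (~x_7)
Symbol codes: [1, 3, 12, 2]
Primes: [2, 3, 5, 7]
p_1^1 = 2^1 = 2
p_2^3 = 3^3 = 27
p_3^12 = 5^12 = 244140625
p_4^2 = 7^2 = 49
Product = 645996093750

645996093750


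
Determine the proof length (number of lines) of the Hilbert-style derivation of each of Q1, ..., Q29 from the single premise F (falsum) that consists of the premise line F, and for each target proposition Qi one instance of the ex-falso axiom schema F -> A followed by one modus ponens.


Ex falso, line by line:
- 1 premise line (F)
- 29 targets, each needing 1 axiom instance (F -> Qi) + 1 MP = 2 lines: 2 * 29 = 58
Total = 1 + 58 = 59 lines.

59


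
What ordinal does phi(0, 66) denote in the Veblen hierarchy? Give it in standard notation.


phi(0, 66):
phi(0, beta) = omega^beta by definition.
phi(0, 66) = omega^66

omega^66


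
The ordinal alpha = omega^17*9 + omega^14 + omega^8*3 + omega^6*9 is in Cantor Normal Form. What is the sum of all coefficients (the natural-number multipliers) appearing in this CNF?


CNF: omega^17*9 + omega^14 + omega^8*3 + omega^6*9
Coefficients: 9 + 1 + 3 + 9 = 22

22


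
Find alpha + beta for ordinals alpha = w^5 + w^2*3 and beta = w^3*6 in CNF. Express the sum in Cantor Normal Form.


Ordinal addition (w^5 + w^2*3) + w^3*6:
alpha's leading term has exponent 5 > beta's exponent 3, so it survives.
alpha's tail term has exponent 2 < beta's exponent 3, so it is absorbed by beta.
In ordinal addition, any term followed by a strictly larger-exponent term is absorbed.
Result = w^5 + w^3*6

w^5 + w^3*6


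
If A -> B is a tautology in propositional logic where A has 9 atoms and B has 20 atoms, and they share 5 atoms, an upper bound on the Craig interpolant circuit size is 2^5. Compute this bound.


Shared atoms = 5
Craig interpolant size bound = 2^5
= 32

32


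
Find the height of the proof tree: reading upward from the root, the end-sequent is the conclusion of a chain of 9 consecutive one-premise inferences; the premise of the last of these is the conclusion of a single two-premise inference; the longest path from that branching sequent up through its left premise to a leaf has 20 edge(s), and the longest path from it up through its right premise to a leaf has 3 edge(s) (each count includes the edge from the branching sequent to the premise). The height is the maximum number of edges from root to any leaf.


Longest path through the left premise: 20 edges (measured from the branching sequent)
Longest path through the right premise: 3 edges
Height of the subtree rooted at the branching sequent: max(20, 3) = 20
The branching sequent sits 9 edges above the root (the chain of one-premise inferences), so height = 20 + 9 = 29

29


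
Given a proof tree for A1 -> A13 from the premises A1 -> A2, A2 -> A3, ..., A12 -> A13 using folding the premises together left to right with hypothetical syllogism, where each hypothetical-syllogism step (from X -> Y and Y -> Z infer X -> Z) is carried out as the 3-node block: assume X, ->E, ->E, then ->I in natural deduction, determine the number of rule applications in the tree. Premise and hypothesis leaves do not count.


There are 12 premises in the chain. The first HS step combines premises 1 and 2; each further premise needs one more HS step.
So 12 premises require 12 - 1 = 11 hypothetical-syllogism steps.
Each HS step uses 3 inference nodes (->E, ->E, ->I).
11 * 3 = 33 total inference nodes.

33


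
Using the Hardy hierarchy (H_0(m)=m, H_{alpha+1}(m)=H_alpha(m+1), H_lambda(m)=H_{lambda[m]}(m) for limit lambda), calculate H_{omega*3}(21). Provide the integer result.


H_{omega*3}(21):
For the Hardy hierarchy, H_{omega*k}(n) = 2^k * n.
2^3 = 8.
8 * 21 = 168

168


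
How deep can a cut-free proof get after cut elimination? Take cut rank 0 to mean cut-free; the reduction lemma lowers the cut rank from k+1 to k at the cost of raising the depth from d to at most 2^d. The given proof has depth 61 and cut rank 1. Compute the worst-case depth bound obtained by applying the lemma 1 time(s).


Each rank reduction sends depth d to at most 2^d; cut rank r needs r reductions.
2_0(61) = 61
2_1(61) = 2^61 = 2305843009213693952
Cut-free depth bound = 2305843009213693952

2305843009213693952


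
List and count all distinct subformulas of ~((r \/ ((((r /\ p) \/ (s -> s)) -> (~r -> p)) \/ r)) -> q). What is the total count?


Formula: ~((r \/ ((((r /\ p) \/ (s -> s)) -> (~r -> p)) \/ r)) -> q)
Subformulas found:
  1. q
  2. s
  3. r
  4. p
  5. ~r
  6. (r /\ p)
  7. (s -> s)
  8. (~r -> p)
  9. ((r /\ p) \/ (s -> s))
  10. (((r /\ p) \/ (s -> s)) -> (~r -> p))
  11. ((((r /\ p) \/ (s -> s)) -> (~r -> p)) \/ r)
  12. (r \/ ((((r /\ p) \/ (s -> s)) -> (~r -> p)) \/ r))
  13. ((r \/ ((((r /\ p) \/ (s -> s)) -> (~r -> p)) \/ r)) -> q)
  14. ~((r \/ ((((r /\ p) \/ (s -> s)) -> (~r -> p)) \/ r)) -> q)
Total distinct subformulas = 14

14


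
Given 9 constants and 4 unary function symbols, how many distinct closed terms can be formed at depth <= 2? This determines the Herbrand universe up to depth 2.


Herbrand terms by depth:
Depth 0: 9 constants
Depth 1: 36 new terms (running total: 45)
Depth 2: 144 new terms (running total: 189)
Total distinct ground terms = 189

189


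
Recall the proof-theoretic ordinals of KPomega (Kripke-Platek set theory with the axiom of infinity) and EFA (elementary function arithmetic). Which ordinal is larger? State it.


Proof-theoretic ordinal of KPomega (Kripke-Platek set theory with the axiom of infinity): psi_0(epsilon_{Omega+1})
Proof-theoretic ordinal of EFA (elementary function arithmetic): omega^3
Comparing: omega^3 < psi_0(epsilon_{Omega+1}).
The larger ordinal is psi_0(epsilon_{Omega+1}) (from KPomega (Kripke-Platek set theory with the axiom of infinity)).

psi_0(epsilon_{Omega+1})


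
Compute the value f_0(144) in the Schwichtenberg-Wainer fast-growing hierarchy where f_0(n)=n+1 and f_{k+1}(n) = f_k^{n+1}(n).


f_0(144) = 144 + 1 = 145

145


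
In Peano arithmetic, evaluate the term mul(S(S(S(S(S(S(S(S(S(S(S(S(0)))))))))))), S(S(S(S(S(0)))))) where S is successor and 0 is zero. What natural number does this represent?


mul(S^12(0), S^5(0)):
S^12(0) = 12
S^5(0) = 5
12 * 5 = 60

60


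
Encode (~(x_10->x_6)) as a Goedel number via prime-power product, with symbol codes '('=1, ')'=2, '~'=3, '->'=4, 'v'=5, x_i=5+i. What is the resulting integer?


Formula: (~(x_10->x_6))
Symbol codes: [1, 3, 1, 15, 4, 11, 2, 2]
Primes: [2, 3, 5, 7, 11, 13, 17, 19]
p_1^1 = 2^1 = 2
p_2^3 = 3^3 = 27
p_3^1 = 5^1 = 5
p_4^15 = 7^15 = 4747561509943
p_5^4 = 11^4 = 14641
p_6^11 = 13^11 = 1792160394037
p_7^2 = 17^2 = 289
p_8^2 = 19^2 = 361
Product = 3509029546455484683002285747839736730

3509029546455484683002285747839736730


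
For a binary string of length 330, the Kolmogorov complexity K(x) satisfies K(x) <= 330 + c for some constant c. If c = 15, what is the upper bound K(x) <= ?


K(x) <= |x| + c = 330 + 15 = 345

345


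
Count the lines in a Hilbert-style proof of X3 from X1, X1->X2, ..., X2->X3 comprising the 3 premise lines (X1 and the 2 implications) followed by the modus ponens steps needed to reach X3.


We have 3 premise lines: X1 and 2 implications.
Each implication is detached once by MP, giving 2 MP lines.
3 premise lines + 2 MP lines = 5 total lines.

5


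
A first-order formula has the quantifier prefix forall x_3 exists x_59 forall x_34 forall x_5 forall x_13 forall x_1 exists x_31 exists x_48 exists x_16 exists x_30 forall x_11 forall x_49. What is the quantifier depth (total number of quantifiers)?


Quantifier prefix has 12 quantifier symbols.
Quantifier depth = 12

12


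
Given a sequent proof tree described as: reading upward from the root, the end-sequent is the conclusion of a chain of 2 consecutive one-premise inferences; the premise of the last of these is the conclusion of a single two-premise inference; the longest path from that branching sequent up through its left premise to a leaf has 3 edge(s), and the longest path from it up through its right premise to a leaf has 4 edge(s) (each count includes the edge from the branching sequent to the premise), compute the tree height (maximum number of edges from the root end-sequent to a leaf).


Longest path through the left premise: 3 edges (measured from the branching sequent)
Longest path through the right premise: 4 edges
Height of the subtree rooted at the branching sequent: max(3, 4) = 4
The branching sequent sits 2 edges above the root (the chain of one-premise inferences), so height = 4 + 2 = 6

6


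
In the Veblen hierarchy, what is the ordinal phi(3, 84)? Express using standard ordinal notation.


phi(3, 84):
phi(3, beta) = eta_beta (the beta-th eta number, fixed point of zeta).
phi(3, 84) = eta_84

eta_84


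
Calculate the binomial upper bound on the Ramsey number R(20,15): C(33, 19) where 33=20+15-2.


R(20,15) <= C(20+15-2, 20-1) = C(33, 19)
C(33, 19) = 33! / (19! * 14!)
= 818809200

818809200


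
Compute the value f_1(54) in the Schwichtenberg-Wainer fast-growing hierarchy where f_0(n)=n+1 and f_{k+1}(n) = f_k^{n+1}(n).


f_1(54) = f_0^55(54)
f_0 adds 1 each time, applied 55 times.
f_1(54) = 54 + 55 = 109

109


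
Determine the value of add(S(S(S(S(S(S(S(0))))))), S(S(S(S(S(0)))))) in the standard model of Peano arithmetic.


add(S^7(0), S^5(0)):
S^7(0) = 7
S^5(0) = 5
7 + 5 = 12

12


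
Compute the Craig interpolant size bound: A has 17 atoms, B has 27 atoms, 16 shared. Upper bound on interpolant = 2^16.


Shared atoms = 16
Craig interpolant size bound = 2^16
= 65536

65536


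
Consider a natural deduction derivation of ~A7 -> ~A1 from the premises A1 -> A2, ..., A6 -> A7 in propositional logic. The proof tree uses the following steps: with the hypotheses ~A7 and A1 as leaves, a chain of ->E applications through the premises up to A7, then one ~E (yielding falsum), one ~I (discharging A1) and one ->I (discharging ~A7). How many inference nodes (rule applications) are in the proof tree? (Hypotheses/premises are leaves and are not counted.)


From hypothesis A1, 6 ->E steps along the 6 premises yield A7.
~E with hypothesis ~A7 gives falsum (1 node); ~I discharging A1 gives ~A1 (1 node); ->I discharging ~A7 gives the goal (1 node).
Total = 6 + 3 = 9 inference nodes.

9


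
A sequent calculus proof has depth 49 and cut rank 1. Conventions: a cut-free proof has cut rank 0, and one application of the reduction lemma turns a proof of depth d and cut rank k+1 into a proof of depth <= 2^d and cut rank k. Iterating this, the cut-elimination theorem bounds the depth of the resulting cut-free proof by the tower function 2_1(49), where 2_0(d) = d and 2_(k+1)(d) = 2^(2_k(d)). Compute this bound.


Each rank reduction sends depth d to at most 2^d; cut rank r needs r reductions.
2_0(49) = 49
2_1(49) = 2^49 = 562949953421312
Cut-free depth bound = 562949953421312

562949953421312


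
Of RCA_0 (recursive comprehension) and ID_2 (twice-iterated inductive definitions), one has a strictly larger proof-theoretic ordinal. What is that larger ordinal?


Proof-theoretic ordinal of RCA_0 (recursive comprehension): omega^omega
Proof-theoretic ordinal of ID_2 (twice-iterated inductive definitions): psi_0(epsilon_{Omega_2+1})
Comparing: omega^omega < psi_0(epsilon_{Omega_2+1}).
The larger ordinal is psi_0(epsilon_{Omega_2+1}) (from ID_2 (twice-iterated inductive definitions)).

psi_0(epsilon_{Omega_2+1})


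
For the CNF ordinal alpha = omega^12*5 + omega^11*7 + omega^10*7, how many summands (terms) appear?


CNF: omega^12*5 + omega^11*7 + omega^10*7
Count the summands separated by '+':
  term 1: omega^12*5
  term 2: omega^11*7
  term 3: omega^10*7
Total terms = 3

3


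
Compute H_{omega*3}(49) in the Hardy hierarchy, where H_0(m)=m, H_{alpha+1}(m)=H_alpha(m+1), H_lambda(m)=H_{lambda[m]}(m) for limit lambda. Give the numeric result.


H_{omega*3}(49):
For the Hardy hierarchy, H_{omega*k}(n) = 2^k * n.
2^3 = 8.
8 * 49 = 392

392


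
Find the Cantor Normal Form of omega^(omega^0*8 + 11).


omega^(omega^0*8 + 11):
omega^0 = 1, so the exponent is 8 + 11 = 19 (finite ordinal addition).
Result = omega^19, already a single CNF term.

omega^19


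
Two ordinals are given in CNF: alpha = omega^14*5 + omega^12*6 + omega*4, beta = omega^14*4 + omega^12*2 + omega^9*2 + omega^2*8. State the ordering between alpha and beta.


Compare term by term from highest exponent:
alpha = omega^14*5 + omega^12*6 + omega*4
beta = omega^14*4 + omega^12*2 + omega^9*2 + omega^2*8
Term 1: alpha has omega^14*5, beta has omega^14*4
Term 2: alpha has omega^12*6, beta has omega^12*2
Term 3: alpha has omega^1*4, beta has omega^9*2
Term 4: alpha has omega^0*0, beta has omega^2*8
Result: alpha > beta

alpha > beta


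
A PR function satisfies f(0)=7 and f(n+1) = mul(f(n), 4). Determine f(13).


f(0) = 7
f(1) = mul(f(0), 4) = mul(7, 4) = 28
f(2) = mul(f(1), 4) = mul(28, 4) = 112
f(3) = mul(f(2), 4) = mul(112, 4) = 448
f(4) = mul(f(3), 4) = mul(448, 4) = 1792
f(5) = mul(f(4), 4) = mul(1792, 4) = 7168
f(6) = mul(f(5), 4) = mul(7168, 4) = 28672
f(7) = mul(f(6), 4) = mul(28672, 4) = 114688
f(8) = mul(f(7), 4) = mul(114688, 4) = 458752
f(9) = mul(f(8), 4) = mul(458752, 4) = 1835008
f(10) = mul(f(9), 4) = mul(1835008, 4) = 7340032
f(11) = mul(f(10), 4) = mul(7340032, 4) = 29360128
f(12) = mul(f(11), 4) = mul(29360128, 4) = 117440512
f(13) = mul(f(12), 4) = mul(117440512, 4) = 469762048


469762048


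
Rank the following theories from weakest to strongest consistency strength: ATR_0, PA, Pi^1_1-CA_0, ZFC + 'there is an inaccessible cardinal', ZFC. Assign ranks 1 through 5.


Ordering by consistency strength:
1. PA
2. ATR_0
3. Pi^1_1-CA_0
4. ZFC
5. ZFC + 'there is an inaccessible cardinal'


ATR_0=2, PA=1, Pi^1_1-CA_0=3, ZFC + 'there is an inaccessible cardinal'=5, ZFC=4


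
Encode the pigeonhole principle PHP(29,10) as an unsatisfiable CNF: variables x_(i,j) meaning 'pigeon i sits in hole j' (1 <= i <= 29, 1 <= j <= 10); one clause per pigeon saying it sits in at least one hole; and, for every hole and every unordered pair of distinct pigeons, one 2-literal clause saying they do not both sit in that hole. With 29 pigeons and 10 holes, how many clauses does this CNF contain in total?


PHP(29,10): 29 pigeons, 10 holes, 29*10 = 290 variables.
- pigeon clauses: one per pigeon -> 29 clauses
- hole clauses: 10 holes * C(29,2) = 10 * 406 -> 4060 clauses
Total clauses = 29 + 4060 = 4089

4089


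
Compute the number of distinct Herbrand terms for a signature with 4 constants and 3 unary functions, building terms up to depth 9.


Herbrand terms by depth:
Depth 0: 4 constants
Depth 1: 12 new terms (running total: 16)
Depth 2: 36 new terms (running total: 52)
Depth 3: 108 new terms (running total: 160)
Depth 4: 324 new terms (running total: 484)
Depth 5: 972 new terms (running total: 1456)
Depth 6: 2916 new terms (running total: 4372)
Depth 7: 8748 new terms (running total: 13120)
Depth 8: 26244 new terms (running total: 39364)
Depth 9: 78732 new terms (running total: 118096)
Total distinct ground terms = 118096

118096


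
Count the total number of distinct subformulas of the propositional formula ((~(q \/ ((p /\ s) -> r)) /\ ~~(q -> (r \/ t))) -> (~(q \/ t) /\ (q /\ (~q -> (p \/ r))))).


Formula: ((~(q \/ ((p /\ s) -> r)) /\ ~~(q -> (r \/ t))) -> (~(q \/ t) /\ (q /\ (~q -> (p \/ r)))))
Subformulas found:
  1. r
  2. q
  3. s
  4. t
  5. p
  6. ~q
  7. (p /\ s)
  8. (r \/ t)
  9. (q \/ t)
  10. (p \/ r)
  11. ~(q \/ t)
  12. (q -> (r \/ t))
  13. ((p /\ s) -> r)
  14. ~(q -> (r \/ t))
  15. (~q -> (p \/ r))
  16. ~~(q -> (r \/ t))
  17. (q \/ ((p /\ s) -> r))
  18. (q /\ (~q -> (p \/ r)))
  19. ~(q \/ ((p /\ s) -> r))
  20. (~(q \/ t) /\ (q /\ (~q -> (p \/ r))))
  21. (~(q \/ ((p /\ s) -> r)) /\ ~~(q -> (r \/ t)))
  22. ((~(q \/ ((p /\ s) -> r)) /\ ~~(q -> (r \/ t))) -> (~(q \/ t) /\ (q /\ (~q -> (p \/ r)))))
Total distinct subformulas = 22

22


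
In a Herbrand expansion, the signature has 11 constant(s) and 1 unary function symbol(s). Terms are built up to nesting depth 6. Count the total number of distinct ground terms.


Herbrand terms by depth:
Depth 0: 11 constants
Depth 1: 11 new terms (running total: 22)
Depth 2: 11 new terms (running total: 33)
Depth 3: 11 new terms (running total: 44)
Depth 4: 11 new terms (running total: 55)
Depth 5: 11 new terms (running total: 66)
Depth 6: 11 new terms (running total: 77)
Total distinct ground terms = 77

77
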